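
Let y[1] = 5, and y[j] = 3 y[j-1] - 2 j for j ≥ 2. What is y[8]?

5477

y[2] = 3(5) - 4 = 11
y[3] = 3(11) - 6 = 27
y[4] = 3(27) - 8 = 73
y[5] = 3(73) - 10 = 209
y[6] = 3(209) - 12 = 615
y[7] = 3(615) - 14 = 1831
y[8] = 3(1831) - 16 = 5477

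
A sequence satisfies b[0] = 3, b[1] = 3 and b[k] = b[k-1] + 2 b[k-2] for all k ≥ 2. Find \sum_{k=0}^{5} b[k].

126

b[2] = 3 + 2(3) = 9
b[3] = 9 + 2(3) = 15
b[4] = 15 + 2(9) = 33
b[5] = 33 + 2(15) = 63
Sum = 3 + 3 + 9 + 15 + 33 + 63 = 126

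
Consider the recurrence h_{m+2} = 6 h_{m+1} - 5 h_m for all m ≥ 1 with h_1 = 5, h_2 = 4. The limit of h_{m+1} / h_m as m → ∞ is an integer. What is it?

The characteristic equation is r^2 - 6r + 5 = 0, which factors as (r - 5)(r - 1) = 0.
So the roots are 5 and 1. Since |5| > |1| and the coefficient of 5^m is non-zero, the ratio tends to 5.

5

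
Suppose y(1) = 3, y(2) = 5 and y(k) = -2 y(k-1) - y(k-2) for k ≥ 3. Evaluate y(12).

85

y(3) = -2·5 - 3 = -13
y(4) = -2·(-13) - 5 = 21
y(5) = -2·21 - (-13) = -29
y(6) = -2·(-29) - 21 = 37
y(7) = -2·37 - (-29) = -45
y(8) = -2·(-45) - 37 = 53
y(9) = -2·53 - (-45) = -61
y(10) = -2·(-61) - 53 = 69
y(11) = -2·69 - (-61) = -77
y(12) = -2·(-77) - 69 = 85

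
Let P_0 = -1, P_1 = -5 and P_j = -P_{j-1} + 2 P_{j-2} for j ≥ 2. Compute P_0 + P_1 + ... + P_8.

P_2 = -(-5) + 2(-1) = 3
P_3 = -3 + 2(-5) = -13
P_4 = -(-13) + 2(3) = 19
P_5 = -19 + 2(-13) = -45
P_6 = -(-45) + 2(19) = 83
P_7 = -83 + 2(-45) = -173
P_8 = -(-173) + 2(83) = 339
Sum = (-1) + (-5) + 3 + (-13) + 19 + (-45) + 83 + (-173) + 339 = 207

207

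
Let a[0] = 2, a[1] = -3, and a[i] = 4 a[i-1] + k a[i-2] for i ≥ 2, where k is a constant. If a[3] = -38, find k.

2

a[2] = -12 + 2k
a[3] = -48 + 5k
So -48 + 5k = -38, giving k = 2.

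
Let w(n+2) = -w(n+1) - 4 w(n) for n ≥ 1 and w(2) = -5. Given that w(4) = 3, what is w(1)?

-3

Let w(1) = z.
w(3) = 5 - 4z
w(4) = 15 + 4z
So 15 + 4z = 3, giving z = -3.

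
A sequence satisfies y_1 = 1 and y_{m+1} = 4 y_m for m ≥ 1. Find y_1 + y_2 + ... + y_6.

y_2 = 4·1 = 4
y_3 = 4·4 = 16
y_4 = 4·16 = 64
y_5 = 4·64 = 256
y_6 = 4·256 = 1024
Sum = 1 + 4 + 16 + 64 + 256 + 1024 = 1365

1365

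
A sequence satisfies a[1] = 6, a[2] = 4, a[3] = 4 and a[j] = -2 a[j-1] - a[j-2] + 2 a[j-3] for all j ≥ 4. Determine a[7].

-4

a[4] = -2(4) - 4 + 2(6) = 0
a[5] = -2(0) - 4 + 2(4) = 4
a[6] = -2(4) - 0 + 2(4) = 0
a[7] = -2(0) - 4 + 2(0) = -4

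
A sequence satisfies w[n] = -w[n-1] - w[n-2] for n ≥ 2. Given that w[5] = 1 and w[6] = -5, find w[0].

-5

Rearranging, w[n-2] = -(w[n] + w[n-1]).
w[4] = -(-5 + 1) = 4
w[3] = -(1 + 4) = -5
w[2] = -(4 + (-5)) = 1
w[1] = -(-5 + 1) = 4
w[0] = -(1 + 4) = -5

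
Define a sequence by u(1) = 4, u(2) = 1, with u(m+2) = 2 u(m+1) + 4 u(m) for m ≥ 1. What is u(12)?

u(3) = 2*1 + 4*4 = 18
u(4) = 2*18 + 4*1 = 40
u(5) = 2*40 + 4*18 = 152
u(6) = 2*152 + 4*40 = 464
u(7) = 2*464 + 4*152 = 1536
u(8) = 2*1536 + 4*464 = 4928
u(9) = 2*4928 + 4*1536 = 16000
u(10) = 2*16000 + 4*4928 = 51712
u(11) = 2*51712 + 4*16000 = 167424
u(12) = 2*167424 + 4*51712 = 541696

541696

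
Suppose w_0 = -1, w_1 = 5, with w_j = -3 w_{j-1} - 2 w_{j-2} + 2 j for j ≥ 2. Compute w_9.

w_2 = -3·5 - 2·(-1) + 4 = -9
w_3 = -3·(-9) - 2·5 + 6 = 23
w_4 = -3·23 - 2·(-9) + 8 = -43
w_5 = -3·(-43) - 2·23 + 10 = 93
w_6 = -3·93 - 2·(-43) + 12 = -181
w_7 = -3·(-181) - 2·93 + 14 = 371
w_8 = -3·371 - 2·(-181) + 16 = -735
w_9 = -3·(-735) - 2·371 + 18 = 1481

1481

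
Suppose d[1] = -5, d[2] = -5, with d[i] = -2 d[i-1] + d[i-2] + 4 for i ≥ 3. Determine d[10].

-4037

d[3] = -2·(-5) + (-5) + 4 = 9
d[4] = -2·9 + (-5) + 4 = -19
d[5] = -2·(-19) + 9 + 4 = 51
d[6] = -2·51 + (-19) + 4 = -117
d[7] = -2·(-117) + 51 + 4 = 289
d[8] = -2·289 + (-117) + 4 = -691
d[9] = -2·(-691) + 289 + 4 = 1675
d[10] = -2·1675 + (-691) + 4 = -4037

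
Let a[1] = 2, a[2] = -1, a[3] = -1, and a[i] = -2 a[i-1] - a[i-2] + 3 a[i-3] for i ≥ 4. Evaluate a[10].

a[4] = -2*(-1) - (-1) + 3*2 = 9
a[5] = -2*9 - (-1) + 3*(-1) = -20
a[6] = -2*(-20) - 9 + 3*(-1) = 28
a[7] = -2*28 - (-20) + 3*9 = -9
a[8] = -2*(-9) - 28 + 3*(-20) = -70
a[9] = -2*(-70) - (-9) + 3*28 = 233
a[10] = -2*233 - (-70) + 3*(-9) = -423

-423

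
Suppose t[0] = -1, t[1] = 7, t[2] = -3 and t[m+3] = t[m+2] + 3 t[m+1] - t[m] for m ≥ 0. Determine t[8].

t[3] = (-3) + 3(7) - (-1) = 19
t[4] = 19 + 3(-3) - 7 = 3
t[5] = 3 + 3(19) - (-3) = 63
t[6] = 63 + 3(3) - 19 = 53
t[7] = 53 + 3(63) - 3 = 239
t[8] = 239 + 3(53) - 63 = 335

335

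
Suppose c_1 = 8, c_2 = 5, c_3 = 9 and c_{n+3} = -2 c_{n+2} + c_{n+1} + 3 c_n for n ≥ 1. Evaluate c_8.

c_4 = -2(9) + 5 + 3(8) = 11
c_5 = -2(11) + 9 + 3(5) = 2
c_6 = -2(2) + 11 + 3(9) = 34
c_7 = -2(34) + 2 + 3(11) = -33
c_8 = -2(-33) + 34 + 3(2) = 106

106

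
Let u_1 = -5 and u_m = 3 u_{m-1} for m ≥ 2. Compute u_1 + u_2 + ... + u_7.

u_2 = 3(-5) = -15
u_3 = 3(-15) = -45
u_4 = 3(-45) = -135
u_5 = 3(-135) = -405
u_6 = 3(-405) = -1215
u_7 = 3(-1215) = -3645
Sum = (-5) + (-15) + (-45) + (-135) + (-405) + (-1215) + (-3645) = -5465

-5465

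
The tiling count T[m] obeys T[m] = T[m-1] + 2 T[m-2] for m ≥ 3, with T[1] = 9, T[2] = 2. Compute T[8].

464

T[3] = 2 + 2·9 = 20
T[4] = 20 + 2·2 = 24
T[5] = 24 + 2·20 = 64
T[6] = 64 + 2·24 = 112
T[7] = 112 + 2·64 = 240
T[8] = 240 + 2·112 = 464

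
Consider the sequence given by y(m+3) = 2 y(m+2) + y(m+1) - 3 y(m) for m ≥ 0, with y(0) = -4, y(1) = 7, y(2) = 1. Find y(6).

83

y(3) = 2(1) + 7 - 3(-4) = 21
y(4) = 2(21) + 1 - 3(7) = 22
y(5) = 2(22) + 21 - 3(1) = 62
y(6) = 2(62) + 22 - 3(21) = 83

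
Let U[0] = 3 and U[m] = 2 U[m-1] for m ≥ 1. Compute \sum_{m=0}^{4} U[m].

U[1] = 2(3) = 6
U[2] = 2(6) = 12
U[3] = 2(12) = 24
U[4] = 2(24) = 48
Sum = 3 + 6 + 12 + 24 + 48 = 93

93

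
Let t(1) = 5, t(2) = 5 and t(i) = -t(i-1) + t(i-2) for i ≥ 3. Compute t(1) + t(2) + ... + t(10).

55

t(3) = -5 + 5 = 0
t(4) = -0 + 5 = 5
t(5) = -5 + 0 = -5
t(6) = -(-5) + 5 = 10
t(7) = -10 + (-5) = -15
t(8) = -(-15) + 10 = 25
t(9) = -25 + (-15) = -40
t(10) = -(-40) + 25 = 65
Sum = 5 + 5 + 0 + 5 + (-5) + 10 + (-15) + 25 + (-40) + 65 = 55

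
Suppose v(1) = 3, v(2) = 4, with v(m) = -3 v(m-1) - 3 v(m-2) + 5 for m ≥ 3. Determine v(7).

v(3) = -3(4) - 3(3) + 5 = -16
v(4) = -3(-16) - 3(4) + 5 = 41
v(5) = -3(41) - 3(-16) + 5 = -70
v(6) = -3(-70) - 3(41) + 5 = 92
v(7) = -3(92) - 3(-70) + 5 = -61

-61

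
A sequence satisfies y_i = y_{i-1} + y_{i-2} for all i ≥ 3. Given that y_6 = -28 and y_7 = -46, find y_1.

Rearranging, y_{i-2} = y_i - y_{i-1}.
y_5 = -46 - (-28) = -18
y_4 = -28 - (-18) = -10
y_3 = -18 - (-10) = -8
y_2 = -10 - (-8) = -2
y_1 = -8 - (-2) = -6

-6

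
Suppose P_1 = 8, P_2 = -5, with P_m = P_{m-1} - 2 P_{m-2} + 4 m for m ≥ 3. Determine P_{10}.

245

P_3 = (-5) - 2(8) + 12 = -9
P_4 = (-9) - 2(-5) + 16 = 17
P_5 = 17 - 2(-9) + 20 = 55
P_6 = 55 - 2(17) + 24 = 45
P_7 = 45 - 2(55) + 28 = -37
P_8 = (-37) - 2(45) + 32 = -95
P_9 = (-95) - 2(-37) + 36 = 15
P_{10} = 15 - 2(-95) + 40 = 245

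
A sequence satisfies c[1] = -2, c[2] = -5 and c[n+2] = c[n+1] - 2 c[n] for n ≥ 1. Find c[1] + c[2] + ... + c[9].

4

c[3] = (-5) - 2·(-2) = -1
c[4] = (-1) - 2·(-5) = 9
c[5] = 9 - 2·(-1) = 11
c[6] = 11 - 2·9 = -7
c[7] = (-7) - 2·11 = -29
c[8] = (-29) - 2·(-7) = -15
c[9] = (-15) - 2·(-29) = 43
Sum = (-2) + (-5) + (-1) + 9 + 11 + (-7) + (-29) + (-15) + 43 = 4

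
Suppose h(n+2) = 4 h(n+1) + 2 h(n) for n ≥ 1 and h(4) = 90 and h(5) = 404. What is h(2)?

Rearranging, h(n-2) = (h(n) - 4 h(n-1)) / 2.
h(3) = (404 - 4*90) / 2 = 44/2 = 22
h(2) = (90 - 4*22) / 2 = 2/2 = 1

1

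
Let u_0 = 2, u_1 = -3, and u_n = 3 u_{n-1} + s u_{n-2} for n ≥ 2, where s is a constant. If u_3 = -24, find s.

u_2 = -9 + 2s
u_3 = -27 + 3s
So -27 + 3s = -24, giving s = 1.

1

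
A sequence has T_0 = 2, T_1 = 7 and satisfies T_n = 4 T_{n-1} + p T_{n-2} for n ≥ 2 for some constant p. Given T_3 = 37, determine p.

-5

T_2 = 28 + 2p
T_3 = 112 + 15p
So 112 + 15p = 37, giving p = -5.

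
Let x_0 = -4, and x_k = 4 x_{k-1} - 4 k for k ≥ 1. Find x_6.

x_1 = 4(-4) - 4 = -20
x_2 = 4(-20) - 8 = -88
x_3 = 4(-88) - 12 = -364
x_4 = 4(-364) - 16 = -1472
x_5 = 4(-1472) - 20 = -5908
x_6 = 4(-5908) - 24 = -23656

-23656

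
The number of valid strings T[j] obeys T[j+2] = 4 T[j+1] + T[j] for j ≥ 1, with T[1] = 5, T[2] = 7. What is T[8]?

44771

T[3] = 4(7) + 5 = 33
T[4] = 4(33) + 7 = 139
T[5] = 4(139) + 33 = 589
T[6] = 4(589) + 139 = 2495
T[7] = 4(2495) + 589 = 10569
T[8] = 4(10569) + 2495 = 44771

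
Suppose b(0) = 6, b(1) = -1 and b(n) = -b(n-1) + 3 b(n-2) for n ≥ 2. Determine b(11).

b(2) = -(-1) + 3(6) = 19
b(3) = -19 + 3(-1) = -22
b(4) = -(-22) + 3(19) = 79
b(5) = -79 + 3(-22) = -145
b(6) = -(-145) + 3(79) = 382
b(7) = -382 + 3(-145) = -817
b(8) = -(-817) + 3(382) = 1963
b(9) = -1963 + 3(-817) = -4414
b(10) = -(-4414) + 3(1963) = 10303
b(11) = -10303 + 3(-4414) = -23545

-23545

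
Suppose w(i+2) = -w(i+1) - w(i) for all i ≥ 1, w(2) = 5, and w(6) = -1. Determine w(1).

-4

Let w(1) = v.
w(3) = -5 - v
w(4) = v
w(5) = 5
w(6) = -5 - v
So -5 - v = -1, giving v = -4.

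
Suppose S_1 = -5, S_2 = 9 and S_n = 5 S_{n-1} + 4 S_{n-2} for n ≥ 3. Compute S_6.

S_3 = 5·9 + 4·(-5) = 25
S_4 = 5·25 + 4·9 = 161
S_5 = 5·161 + 4·25 = 905
S_6 = 5·905 + 4·161 = 5169

5169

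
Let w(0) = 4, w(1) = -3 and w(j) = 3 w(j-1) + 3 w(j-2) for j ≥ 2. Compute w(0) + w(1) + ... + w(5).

40

w(2) = 3*(-3) + 3*4 = 3
w(3) = 3*3 + 3*(-3) = 0
w(4) = 3*0 + 3*3 = 9
w(5) = 3*9 + 3*0 = 27
Sum = 4 + (-3) + 3 + 0 + 9 + 27 = 40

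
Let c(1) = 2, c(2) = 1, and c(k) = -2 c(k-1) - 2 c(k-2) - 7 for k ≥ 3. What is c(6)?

c(3) = -2·1 - 2·2 - 7 = -13
c(4) = -2·(-13) - 2·1 - 7 = 17
c(5) = -2·17 - 2·(-13) - 7 = -15
c(6) = -2·(-15) - 2·17 - 7 = -11

-11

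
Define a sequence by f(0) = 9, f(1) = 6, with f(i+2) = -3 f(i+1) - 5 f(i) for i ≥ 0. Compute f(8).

2313

f(2) = -3(6) - 5(9) = -63
f(3) = -3(-63) - 5(6) = 159
f(4) = -3(159) - 5(-63) = -162
f(5) = -3(-162) - 5(159) = -309
f(6) = -3(-309) - 5(-162) = 1737
f(7) = -3(1737) - 5(-309) = -3666
f(8) = -3(-3666) - 5(1737) = 2313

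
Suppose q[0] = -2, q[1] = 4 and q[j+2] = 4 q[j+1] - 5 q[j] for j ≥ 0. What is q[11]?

q[2] = 4(4) - 5(-2) = 26
q[3] = 4(26) - 5(4) = 84
q[4] = 4(84) - 5(26) = 206
q[5] = 4(206) - 5(84) = 404
q[6] = 4(404) - 5(206) = 586
q[7] = 4(586) - 5(404) = 324
q[8] = 4(324) - 5(586) = -1634
q[9] = 4(-1634) - 5(324) = -8156
q[10] = 4(-8156) - 5(-1634) = -24454
q[11] = 4(-24454) - 5(-8156) = -57036

-57036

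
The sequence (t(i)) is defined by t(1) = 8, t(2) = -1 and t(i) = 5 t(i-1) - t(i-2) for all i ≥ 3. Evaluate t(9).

t(3) = 5*(-1) - 8 = -13
t(4) = 5*(-13) - (-1) = -64
t(5) = 5*(-64) - (-13) = -307
t(6) = 5*(-307) - (-64) = -1471
t(7) = 5*(-1471) - (-307) = -7048
t(8) = 5*(-7048) - (-1471) = -33769
t(9) = 5*(-33769) - (-7048) = -161797

-161797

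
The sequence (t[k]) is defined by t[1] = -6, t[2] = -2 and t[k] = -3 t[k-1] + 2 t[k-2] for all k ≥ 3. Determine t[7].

t[3] = -3·(-2) + 2·(-6) = -6
t[4] = -3·(-6) + 2·(-2) = 14
t[5] = -3·14 + 2·(-6) = -54
t[6] = -3·(-54) + 2·14 = 190
t[7] = -3·190 + 2·(-54) = -678

-678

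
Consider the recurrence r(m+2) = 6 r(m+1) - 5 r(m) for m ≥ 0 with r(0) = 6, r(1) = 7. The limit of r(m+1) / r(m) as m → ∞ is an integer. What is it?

5

The characteristic equation is r^2 - 6r + 5 = 0, which factors as (r - 5)(r - 1) = 0.
So the roots are 5 and 1. Since |5| > |1| and the coefficient of 5^m is non-zero, the ratio tends to 5.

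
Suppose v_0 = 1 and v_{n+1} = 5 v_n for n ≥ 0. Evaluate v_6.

v_1 = 5(1) = 5
v_2 = 5(5) = 25
v_3 = 5(25) = 125
v_4 = 5(125) = 625
v_5 = 5(625) = 3125
v_6 = 5(3125) = 15625

15625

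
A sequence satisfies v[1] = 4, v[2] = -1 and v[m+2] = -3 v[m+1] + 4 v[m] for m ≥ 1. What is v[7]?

4099

v[3] = -3·(-1) + 4·4 = 19
v[4] = -3·19 + 4·(-1) = -61
v[5] = -3·(-61) + 4·19 = 259
v[6] = -3·259 + 4·(-61) = -1021
v[7] = -3·(-1021) + 4·259 = 4099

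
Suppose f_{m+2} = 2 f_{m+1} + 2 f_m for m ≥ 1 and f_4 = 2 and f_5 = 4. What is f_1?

Rearranging, f_{m-2} = (f_m - 2 f_{m-1}) / 2.
f_3 = (4 - 2·2) / 2 = 0/2 = 0
f_2 = (2 - 2·0) / 2 = 2/2 = 1
f_1 = (0 - 2·1) / 2 = -2/2 = -1

-1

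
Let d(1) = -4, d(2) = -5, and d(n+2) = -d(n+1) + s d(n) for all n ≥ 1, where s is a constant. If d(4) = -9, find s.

4

d(3) = 5 - 4s
d(4) = -5 - s
So -5 - s = -9, giving s = 4.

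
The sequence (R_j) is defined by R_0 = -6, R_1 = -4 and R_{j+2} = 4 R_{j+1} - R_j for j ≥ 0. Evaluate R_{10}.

-361994

R_2 = 4·(-4) - (-6) = -10
R_3 = 4·(-10) - (-4) = -36
R_4 = 4·(-36) - (-10) = -134
R_5 = 4·(-134) - (-36) = -500
R_6 = 4·(-500) - (-134) = -1866
R_7 = 4·(-1866) - (-500) = -6964
R_8 = 4·(-6964) - (-1866) = -25990
R_9 = 4·(-25990) - (-6964) = -96996
R_{10} = 4·(-96996) - (-25990) = -361994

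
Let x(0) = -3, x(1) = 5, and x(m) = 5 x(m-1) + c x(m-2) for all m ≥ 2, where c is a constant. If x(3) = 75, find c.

x(2) = 25 - 3c
x(3) = 125 - 10c
So 125 - 10c = 75, giving c = 5.

5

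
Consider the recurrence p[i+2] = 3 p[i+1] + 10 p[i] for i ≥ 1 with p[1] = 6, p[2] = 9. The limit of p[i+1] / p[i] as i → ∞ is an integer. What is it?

5

The characteristic equation is r^2 - 3r - 10 = 0, which factors as (r - 5)(r + 2) = 0.
So the roots are 5 and -2. Since |5| > |-2| and the coefficient of 5^i is non-zero, the ratio tends to 5.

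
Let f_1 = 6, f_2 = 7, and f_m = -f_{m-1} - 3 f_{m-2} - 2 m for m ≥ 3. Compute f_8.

f_3 = -7 - 3*6 - 6 = -31
f_4 = -(-31) - 3*7 - 8 = 2
f_5 = -2 - 3*(-31) - 10 = 81
f_6 = -81 - 3*2 - 12 = -99
f_7 = -(-99) - 3*81 - 14 = -158
f_8 = -(-158) - 3*(-99) - 16 = 439

439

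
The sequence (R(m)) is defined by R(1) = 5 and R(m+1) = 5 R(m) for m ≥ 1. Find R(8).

R(2) = 5·5 = 25
R(3) = 5·25 = 125
R(4) = 5·125 = 625
R(5) = 5·625 = 3125
R(6) = 5·3125 = 15625
R(7) = 5·15625 = 78125
R(8) = 5·78125 = 390625

390625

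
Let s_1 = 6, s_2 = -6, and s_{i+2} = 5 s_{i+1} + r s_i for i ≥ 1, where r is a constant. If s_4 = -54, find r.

s_3 = -30 + 6r
s_4 = -150 + 24r
So -150 + 24r = -54, giving r = 4.

4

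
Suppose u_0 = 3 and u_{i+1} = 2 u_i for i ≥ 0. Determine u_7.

384

u_1 = 2*3 = 6
u_2 = 2*6 = 12
u_3 = 2*12 = 24
u_4 = 2*24 = 48
u_5 = 2*48 = 96
u_6 = 2*96 = 192
u_7 = 2*192 = 384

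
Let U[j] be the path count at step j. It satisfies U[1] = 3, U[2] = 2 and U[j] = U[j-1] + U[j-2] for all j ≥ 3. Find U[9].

81

U[3] = 2 + 3 = 5
U[4] = 5 + 2 = 7
U[5] = 7 + 5 = 12
U[6] = 12 + 7 = 19
U[7] = 19 + 12 = 31
U[8] = 31 + 19 = 50
U[9] = 50 + 31 = 81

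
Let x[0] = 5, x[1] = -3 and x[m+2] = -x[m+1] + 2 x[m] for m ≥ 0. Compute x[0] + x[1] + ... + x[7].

-208

x[2] = -(-3) + 2(5) = 13
x[3] = -13 + 2(-3) = -19
x[4] = -(-19) + 2(13) = 45
x[5] = -45 + 2(-19) = -83
x[6] = -(-83) + 2(45) = 173
x[7] = -173 + 2(-83) = -339
Sum = 5 + (-3) + 13 + (-19) + 45 + (-83) + 173 + (-339) = -208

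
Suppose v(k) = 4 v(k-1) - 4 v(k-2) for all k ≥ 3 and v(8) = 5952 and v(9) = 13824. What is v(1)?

-6

Rearranging, v(k-2) = (v(k) - 4 v(k-1)) / -4.
v(7) = (13824 - 4*5952) / -4 = -9984/-4 = 2496
v(6) = (5952 - 4*2496) / -4 = -4032/-4 = 1008
v(5) = (2496 - 4*1008) / -4 = -1536/-4 = 384
v(4) = (1008 - 4*384) / -4 = -528/-4 = 132
v(3) = (384 - 4*132) / -4 = -144/-4 = 36
v(2) = (132 - 4*36) / -4 = -12/-4 = 3
v(1) = (36 - 4*3) / -4 = 24/-4 = -6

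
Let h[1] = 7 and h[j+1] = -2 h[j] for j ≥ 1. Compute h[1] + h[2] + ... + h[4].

h[2] = -2(7) = -14
h[3] = -2(-14) = 28
h[4] = -2(28) = -56
Sum = 7 + (-14) + 28 + (-56) = -35

-35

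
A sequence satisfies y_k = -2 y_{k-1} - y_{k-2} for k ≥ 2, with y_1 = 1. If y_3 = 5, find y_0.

Let y_0 = x.
y_2 = -2 - x
y_3 = 3 + 2x
So 3 + 2x = 5, giving x = 1.

1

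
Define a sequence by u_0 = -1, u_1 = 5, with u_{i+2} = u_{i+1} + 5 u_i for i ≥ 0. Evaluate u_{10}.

u_2 = 5 + 5(-1) = 0
u_3 = 0 + 5(5) = 25
u_4 = 25 + 5(0) = 25
u_5 = 25 + 5(25) = 150
u_6 = 150 + 5(25) = 275
u_7 = 275 + 5(150) = 1025
u_8 = 1025 + 5(275) = 2400
u_9 = 2400 + 5(1025) = 7525
u_{10} = 7525 + 5(2400) = 19525

19525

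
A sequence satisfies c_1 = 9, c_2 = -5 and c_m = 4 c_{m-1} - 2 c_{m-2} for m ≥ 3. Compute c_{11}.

c_3 = 4(-5) - 2(9) = -38
c_4 = 4(-38) - 2(-5) = -142
c_5 = 4(-142) - 2(-38) = -492
c_6 = 4(-492) - 2(-142) = -1684
c_7 = 4(-1684) - 2(-492) = -5752
c_8 = 4(-5752) - 2(-1684) = -19640
c_9 = 4(-19640) - 2(-5752) = -67056
c_{10} = 4(-67056) - 2(-19640) = -228944
c_{11} = 4(-228944) - 2(-67056) = -781664

-781664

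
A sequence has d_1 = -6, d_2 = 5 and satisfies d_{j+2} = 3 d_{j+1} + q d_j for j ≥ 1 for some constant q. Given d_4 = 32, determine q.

1

d_3 = 15 - 6q
d_4 = 45 - 13q
So 45 - 13q = 32, giving q = 1.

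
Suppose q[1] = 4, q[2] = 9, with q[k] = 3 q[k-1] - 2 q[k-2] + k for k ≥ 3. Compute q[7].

532

q[3] = 3(9) - 2(4) + 3 = 22
q[4] = 3(22) - 2(9) + 4 = 52
q[5] = 3(52) - 2(22) + 5 = 117
q[6] = 3(117) - 2(52) + 6 = 253
q[7] = 3(253) - 2(117) + 7 = 532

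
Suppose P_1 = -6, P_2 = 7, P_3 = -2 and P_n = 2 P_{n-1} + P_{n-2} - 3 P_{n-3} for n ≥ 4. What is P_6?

P_4 = 2*(-2) + 7 - 3*(-6) = 21
P_5 = 2*21 + (-2) - 3*7 = 19
P_6 = 2*19 + 21 - 3*(-2) = 65

65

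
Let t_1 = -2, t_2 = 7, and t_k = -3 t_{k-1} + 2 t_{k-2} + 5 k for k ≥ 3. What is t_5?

t_3 = -3(7) + 2(-2) + 15 = -10
t_4 = -3(-10) + 2(7) + 20 = 64
t_5 = -3(64) + 2(-10) + 25 = -187

-187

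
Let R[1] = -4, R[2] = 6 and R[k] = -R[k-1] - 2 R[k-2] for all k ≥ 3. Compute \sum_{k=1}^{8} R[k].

-18

R[3] = -6 - 2*(-4) = 2
R[4] = -2 - 2*6 = -14
R[5] = -(-14) - 2*2 = 10
R[6] = -10 - 2*(-14) = 18
R[7] = -18 - 2*10 = -38
R[8] = -(-38) - 2*18 = 2
Sum = (-4) + 6 + 2 + (-14) + 10 + 18 + (-38) + 2 = -18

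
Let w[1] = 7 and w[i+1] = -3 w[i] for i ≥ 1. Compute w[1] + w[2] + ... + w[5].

w[2] = -3*7 = -21
w[3] = -3*(-21) = 63
w[4] = -3*63 = -189
w[5] = -3*(-189) = 567
Sum = 7 + (-21) + 63 + (-189) + 567 = 427

427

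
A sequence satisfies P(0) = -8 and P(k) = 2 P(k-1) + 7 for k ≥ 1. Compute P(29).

-536870919

The fixed point is 7/(1 - 2) = -7, so P(k) + 7 = 2(P(k-1) + 7).
Hence P(k) = -1·2^k - 7.
P(29) = -1·2^{29} - 7 = -1·536870912 - 7 = -536870919.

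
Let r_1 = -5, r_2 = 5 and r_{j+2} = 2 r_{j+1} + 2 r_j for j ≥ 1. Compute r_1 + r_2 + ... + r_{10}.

5170

r_3 = 2·5 + 2·(-5) = 0
r_4 = 2·0 + 2·5 = 10
r_5 = 2·10 + 2·0 = 20
r_6 = 2·20 + 2·10 = 60
r_7 = 2·60 + 2·20 = 160
r_8 = 2·160 + 2·60 = 440
r_9 = 2·440 + 2·160 = 1200
r_{10} = 2·1200 + 2·440 = 3280
Sum = (-5) + 5 + 0 + 10 + 20 + 60 + 160 + 440 + 1200 + 3280 = 5170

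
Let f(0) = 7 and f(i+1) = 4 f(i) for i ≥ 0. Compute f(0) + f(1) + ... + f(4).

f(1) = 4·7 = 28
f(2) = 4·28 = 112
f(3) = 4·112 = 448
f(4) = 4·448 = 1792
Sum = 7 + 28 + 112 + 448 + 1792 = 2387

2387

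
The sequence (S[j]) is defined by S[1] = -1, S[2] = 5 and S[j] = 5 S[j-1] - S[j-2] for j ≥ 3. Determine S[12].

S[3] = 5*5 - (-1) = 26
S[4] = 5*26 - 5 = 125
S[5] = 5*125 - 26 = 599
S[6] = 5*599 - 125 = 2870
S[7] = 5*2870 - 599 = 13751
S[8] = 5*13751 - 2870 = 65885
S[9] = 5*65885 - 13751 = 315674
S[10] = 5*315674 - 65885 = 1512485
S[11] = 5*1512485 - 315674 = 7246751
S[12] = 5*7246751 - 1512485 = 34721270

34721270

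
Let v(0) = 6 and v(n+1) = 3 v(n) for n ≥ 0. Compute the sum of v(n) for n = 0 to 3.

240

v(1) = 3·6 = 18
v(2) = 3·18 = 54
v(3) = 3·54 = 162
Sum = 6 + 18 + 54 + 162 = 240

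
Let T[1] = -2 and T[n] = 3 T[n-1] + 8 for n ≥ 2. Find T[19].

The fixed point is 8/(1 - 3) = -4, so T[n] + 4 = 3(T[n-1] + 4).
Hence T[n] = 2·3^{n-1} - 4.
T[19] = 2·3^{18} - 4 = 2·387420489 - 4 = 774840974.

774840974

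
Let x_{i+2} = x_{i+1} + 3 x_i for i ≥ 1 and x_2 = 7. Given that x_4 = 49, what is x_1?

Let x_1 = v.
x_3 = 7 + 3v
x_4 = 28 + 3v
So 28 + 3v = 49, giving v = 7.

7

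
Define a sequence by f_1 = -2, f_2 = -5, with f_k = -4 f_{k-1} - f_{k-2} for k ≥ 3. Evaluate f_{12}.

-3126227

f_3 = -4*(-5) - (-2) = 22
f_4 = -4*22 - (-5) = -83
f_5 = -4*(-83) - 22 = 310
f_6 = -4*310 - (-83) = -1157
f_7 = -4*(-1157) - 310 = 4318
f_8 = -4*4318 - (-1157) = -16115
f_9 = -4*(-16115) - 4318 = 60142
f_{10} = -4*60142 - (-16115) = -224453
f_{11} = -4*(-224453) - 60142 = 837670
f_{12} = -4*837670 - (-224453) = -3126227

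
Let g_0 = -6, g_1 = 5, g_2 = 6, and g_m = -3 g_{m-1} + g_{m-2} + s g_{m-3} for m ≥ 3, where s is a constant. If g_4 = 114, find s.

3

g_3 = -13 - 6s
g_4 = 45 + 23s
So 45 + 23s = 114, giving s = 3.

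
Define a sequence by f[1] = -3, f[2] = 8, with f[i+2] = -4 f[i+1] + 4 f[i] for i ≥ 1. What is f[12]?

f[3] = -4*8 + 4*(-3) = -44
f[4] = -4*(-44) + 4*8 = 208
f[5] = -4*208 + 4*(-44) = -1008
f[6] = -4*(-1008) + 4*208 = 4864
f[7] = -4*4864 + 4*(-1008) = -23488
f[8] = -4*(-23488) + 4*4864 = 113408
f[9] = -4*113408 + 4*(-23488) = -547584
f[10] = -4*(-547584) + 4*113408 = 2643968
f[11] = -4*2643968 + 4*(-547584) = -12766208
f[12] = -4*(-12766208) + 4*2643968 = 61640704

61640704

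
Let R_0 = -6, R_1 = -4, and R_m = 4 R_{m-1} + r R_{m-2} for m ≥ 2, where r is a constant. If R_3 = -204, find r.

R_2 = -16 - 6r
R_3 = -64 - 28r
So -64 - 28r = -204, giving r = 5.

5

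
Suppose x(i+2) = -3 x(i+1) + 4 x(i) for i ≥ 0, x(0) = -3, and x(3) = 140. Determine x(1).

Let x(1) = y.
x(2) = -12 - 3y
x(3) = 36 + 13y
So 36 + 13y = 140, giving y = 8.

8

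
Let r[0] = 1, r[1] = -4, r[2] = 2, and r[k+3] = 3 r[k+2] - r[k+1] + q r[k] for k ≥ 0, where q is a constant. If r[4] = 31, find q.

-3

r[3] = 10 + q
r[4] = 28 - q
So 28 - q = 31, giving q = -3.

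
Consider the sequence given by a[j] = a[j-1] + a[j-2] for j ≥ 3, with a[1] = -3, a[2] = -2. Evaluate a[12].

a[3] = (-2) + (-3) = -5
a[4] = (-5) + (-2) = -7
a[5] = (-7) + (-5) = -12
a[6] = (-12) + (-7) = -19
a[7] = (-19) + (-12) = -31
a[8] = (-31) + (-19) = -50
a[9] = (-50) + (-31) = -81
a[10] = (-81) + (-50) = -131
a[11] = (-131) + (-81) = -212
a[12] = (-212) + (-131) = -343

-343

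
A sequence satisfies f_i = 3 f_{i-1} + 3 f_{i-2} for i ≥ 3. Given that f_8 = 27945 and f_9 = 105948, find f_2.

9

Rearranging, f_{i-2} = (f_i - 3 f_{i-1}) / 3.
f_7 = (105948 - 3(27945)) / 3 = 22113/3 = 7371
f_6 = (27945 - 3(7371)) / 3 = 5832/3 = 1944
f_5 = (7371 - 3(1944)) / 3 = 1539/3 = 513
f_4 = (1944 - 3(513)) / 3 = 405/3 = 135
f_3 = (513 - 3(135)) / 3 = 108/3 = 36
f_2 = (135 - 3(36)) / 3 = 27/3 = 9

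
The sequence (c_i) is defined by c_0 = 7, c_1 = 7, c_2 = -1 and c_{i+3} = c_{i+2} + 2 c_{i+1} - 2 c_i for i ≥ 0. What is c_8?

c_3 = (-1) + 2(7) - 2(7) = -1
c_4 = (-1) + 2(-1) - 2(7) = -17
c_5 = (-17) + 2(-1) - 2(-1) = -17
c_6 = (-17) + 2(-17) - 2(-1) = -49
c_7 = (-49) + 2(-17) - 2(-17) = -49
c_8 = (-49) + 2(-49) - 2(-17) = -113

-113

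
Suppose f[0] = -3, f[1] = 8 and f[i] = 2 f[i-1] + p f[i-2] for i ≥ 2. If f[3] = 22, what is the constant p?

f[2] = 16 - 3p
f[3] = 32 + 2p
So 32 + 2p = 22, giving p = -5.

-5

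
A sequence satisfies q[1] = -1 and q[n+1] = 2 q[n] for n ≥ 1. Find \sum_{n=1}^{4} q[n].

-15

q[2] = 2(-1) = -2
q[3] = 2(-2) = -4
q[4] = 2(-4) = -8
Sum = (-1) + (-2) + (-4) + (-8) = -15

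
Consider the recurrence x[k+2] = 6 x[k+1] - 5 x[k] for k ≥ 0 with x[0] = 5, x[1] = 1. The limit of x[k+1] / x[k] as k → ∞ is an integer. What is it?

The characteristic equation is r^2 - 6r + 5 = 0, which factors as (r - 5)(r - 1) = 0.
So the roots are 5 and 1. Since |5| > |1| and the coefficient of 5^k is non-zero, the ratio tends to 5.

5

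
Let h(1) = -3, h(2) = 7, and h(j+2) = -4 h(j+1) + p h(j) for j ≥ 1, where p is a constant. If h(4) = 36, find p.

h(3) = -28 - 3p
h(4) = 112 + 19p
So 112 + 19p = 36, giving p = -4.

-4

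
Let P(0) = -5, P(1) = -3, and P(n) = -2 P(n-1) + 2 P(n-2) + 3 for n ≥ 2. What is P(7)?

-45

P(2) = -2(-3) + 2(-5) + 3 = -1
P(3) = -2(-1) + 2(-3) + 3 = -1
P(4) = -2(-1) + 2(-1) + 3 = 3
P(5) = -2(3) + 2(-1) + 3 = -5
P(6) = -2(-5) + 2(3) + 3 = 19
P(7) = -2(19) + 2(-5) + 3 = -45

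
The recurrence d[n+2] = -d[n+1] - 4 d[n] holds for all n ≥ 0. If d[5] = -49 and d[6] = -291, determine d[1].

7

Rearranging, d[n-2] = (d[n] + d[n-1]) / -4.
d[4] = (-291 + (-49)) / -4 = -340/-4 = 85
d[3] = (-49 + 85) / -4 = 36/-4 = -9
d[2] = (85 + (-9)) / -4 = 76/-4 = -19
d[1] = (-9 + (-19)) / -4 = -28/-4 = 7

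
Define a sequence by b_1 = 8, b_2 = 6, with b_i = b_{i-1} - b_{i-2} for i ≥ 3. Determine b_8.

b_3 = 6 - 8 = -2
b_4 = (-2) - 6 = -8
b_5 = (-8) - (-2) = -6
b_6 = (-6) - (-8) = 2
b_7 = 2 - (-6) = 8
b_8 = 8 - 2 = 6

6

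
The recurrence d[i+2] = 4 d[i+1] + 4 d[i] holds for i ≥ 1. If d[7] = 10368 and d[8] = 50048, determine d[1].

8

Rearranging, d[i-2] = (d[i] - 4 d[i-1]) / 4.
d[6] = (50048 - 4*10368) / 4 = 8576/4 = 2144
d[5] = (10368 - 4*2144) / 4 = 1792/4 = 448
d[4] = (2144 - 4*448) / 4 = 352/4 = 88
d[3] = (448 - 4*88) / 4 = 96/4 = 24
d[2] = (88 - 4*24) / 4 = -8/4 = -2
d[1] = (24 - 4*(-2)) / 4 = 32/4 = 8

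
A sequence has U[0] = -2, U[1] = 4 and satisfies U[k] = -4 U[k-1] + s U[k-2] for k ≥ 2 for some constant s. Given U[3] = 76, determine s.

U[2] = -16 - 2s
U[3] = 64 + 12s
So 64 + 12s = 76, giving s = 1.

1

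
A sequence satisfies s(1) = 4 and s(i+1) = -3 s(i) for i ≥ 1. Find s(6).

-972

s(2) = -3·4 = -12
s(3) = -3·(-12) = 36
s(4) = -3·36 = -108
s(5) = -3·(-108) = 324
s(6) = -3·324 = -972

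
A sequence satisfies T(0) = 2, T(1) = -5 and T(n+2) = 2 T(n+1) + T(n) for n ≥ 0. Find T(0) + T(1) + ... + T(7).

T(2) = 2(-5) + 2 = -8
T(3) = 2(-8) + (-5) = -21
T(4) = 2(-21) + (-8) = -50
T(5) = 2(-50) + (-21) = -121
T(6) = 2(-121) + (-50) = -292
T(7) = 2(-292) + (-121) = -705
Sum = 2 + (-5) + (-8) + (-21) + (-50) + (-121) + (-292) + (-705) = -1200

-1200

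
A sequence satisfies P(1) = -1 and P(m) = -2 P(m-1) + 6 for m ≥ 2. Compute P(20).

The fixed point is 6/(1 + 2) = 2, so P(m) - 2 = -2(P(m-1) - 2).
Hence P(m) = -3·(-2)^{m-1} + 2.
P(20) = -3·(-2)^{19} + 2 = -3·-524288 + 2 = 1572866.

1572866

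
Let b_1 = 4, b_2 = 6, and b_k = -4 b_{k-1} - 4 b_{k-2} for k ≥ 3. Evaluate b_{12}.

b_3 = -4(6) - 4(4) = -40
b_4 = -4(-40) - 4(6) = 136
b_5 = -4(136) - 4(-40) = -384
b_6 = -4(-384) - 4(136) = 992
b_7 = -4(992) - 4(-384) = -2432
b_8 = -4(-2432) - 4(992) = 5760
b_9 = -4(5760) - 4(-2432) = -13312
b_{10} = -4(-13312) - 4(5760) = 30208
b_{11} = -4(30208) - 4(-13312) = -67584
b_{12} = -4(-67584) - 4(30208) = 149504

149504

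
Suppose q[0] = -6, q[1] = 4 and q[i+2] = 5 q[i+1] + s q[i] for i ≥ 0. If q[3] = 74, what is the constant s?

q[2] = 20 - 6s
q[3] = 100 - 26s
So 100 - 26s = 74, giving s = 1.

1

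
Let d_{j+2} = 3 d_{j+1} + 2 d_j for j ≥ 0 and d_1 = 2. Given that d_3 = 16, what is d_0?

Let d_0 = z.
d_2 = 6 + 2z
d_3 = 22 + 6z
So 22 + 6z = 16, giving z = -1.

-1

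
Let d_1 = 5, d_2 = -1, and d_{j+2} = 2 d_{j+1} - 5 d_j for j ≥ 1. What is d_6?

d_3 = 2·(-1) - 5·5 = -27
d_4 = 2·(-27) - 5·(-1) = -49
d_5 = 2·(-49) - 5·(-27) = 37
d_6 = 2·37 - 5·(-49) = 319

319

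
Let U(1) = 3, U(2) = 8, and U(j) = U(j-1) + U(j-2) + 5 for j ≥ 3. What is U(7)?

U(3) = 8 + 3 + 5 = 16
U(4) = 16 + 8 + 5 = 29
U(5) = 29 + 16 + 5 = 50
U(6) = 50 + 29 + 5 = 84
U(7) = 84 + 50 + 5 = 139

139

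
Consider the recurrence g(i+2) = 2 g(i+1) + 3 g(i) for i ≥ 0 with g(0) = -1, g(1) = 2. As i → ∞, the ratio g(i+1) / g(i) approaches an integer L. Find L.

The characteristic equation is r^2 - 2r - 3 = 0, which factors as (r - 3)(r + 1) = 0.
So the roots are 3 and -1. Since |3| > |-1| and the coefficient of 3^i is non-zero, the ratio tends to 3.

3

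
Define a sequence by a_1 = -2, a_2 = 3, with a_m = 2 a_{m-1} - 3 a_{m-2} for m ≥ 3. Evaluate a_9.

246

a_3 = 2*3 - 3*(-2) = 12
a_4 = 2*12 - 3*3 = 15
a_5 = 2*15 - 3*12 = -6
a_6 = 2*(-6) - 3*15 = -57
a_7 = 2*(-57) - 3*(-6) = -96
a_8 = 2*(-96) - 3*(-57) = -21
a_9 = 2*(-21) - 3*(-96) = 246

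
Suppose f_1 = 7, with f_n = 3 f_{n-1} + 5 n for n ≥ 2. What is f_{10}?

f_2 = 3*7 + 10 = 31
f_3 = 3*31 + 15 = 108
f_4 = 3*108 + 20 = 344
f_5 = 3*344 + 25 = 1057
f_6 = 3*1057 + 30 = 3201
f_7 = 3*3201 + 35 = 9638
f_8 = 3*9638 + 40 = 28954
f_9 = 3*28954 + 45 = 86907
f_{10} = 3*86907 + 50 = 260771

260771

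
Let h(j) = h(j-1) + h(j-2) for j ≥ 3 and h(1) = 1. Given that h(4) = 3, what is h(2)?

Let h(2) = x.
h(3) = 1 + x
h(4) = 1 + 2x
So 1 + 2x = 3, giving x = 1.

1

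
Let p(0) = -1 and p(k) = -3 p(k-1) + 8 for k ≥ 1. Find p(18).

-1162261465

The fixed point is 8/(1 + 3) = 2, so p(k) - 2 = -3(p(k-1) - 2).
Hence p(k) = -3·(-3)^k + 2.
p(18) = -3·(-3)^{18} + 2 = -3·387420489 + 2 = -1162261465.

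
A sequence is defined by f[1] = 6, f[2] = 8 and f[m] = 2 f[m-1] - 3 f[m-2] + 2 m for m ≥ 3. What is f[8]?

152

f[3] = 2*8 - 3*6 + 6 = 4
f[4] = 2*4 - 3*8 + 8 = -8
f[5] = 2*(-8) - 3*4 + 10 = -18
f[6] = 2*(-18) - 3*(-8) + 12 = 0
f[7] = 2*0 - 3*(-18) + 14 = 68
f[8] = 2*68 - 3*0 + 16 = 152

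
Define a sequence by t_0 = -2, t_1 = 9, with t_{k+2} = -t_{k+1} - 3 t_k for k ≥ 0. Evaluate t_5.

39

t_2 = -9 - 3*(-2) = -3
t_3 = -(-3) - 3*9 = -24
t_4 = -(-24) - 3*(-3) = 33
t_5 = -33 - 3*(-24) = 39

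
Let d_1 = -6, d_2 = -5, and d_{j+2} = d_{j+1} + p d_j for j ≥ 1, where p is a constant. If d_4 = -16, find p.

1

d_3 = -5 - 6p
d_4 = -5 - 11p
So -5 - 11p = -16, giving p = 1.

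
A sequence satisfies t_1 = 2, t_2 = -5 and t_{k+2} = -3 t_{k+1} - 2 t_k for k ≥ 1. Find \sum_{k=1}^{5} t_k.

t_3 = -3*(-5) - 2*2 = 11
t_4 = -3*11 - 2*(-5) = -23
t_5 = -3*(-23) - 2*11 = 47
Sum = 2 + (-5) + 11 + (-23) + 47 = 32

32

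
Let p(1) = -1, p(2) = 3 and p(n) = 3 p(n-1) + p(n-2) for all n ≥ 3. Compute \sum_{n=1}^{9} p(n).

p(3) = 3·3 + (-1) = 8
p(4) = 3·8 + 3 = 27
p(5) = 3·27 + 8 = 89
p(6) = 3·89 + 27 = 294
p(7) = 3·294 + 89 = 971
p(8) = 3·971 + 294 = 3207
p(9) = 3·3207 + 971 = 10592
Sum = (-1) + 3 + 8 + 27 + 89 + 294 + 971 + 3207 + 10592 = 15190

15190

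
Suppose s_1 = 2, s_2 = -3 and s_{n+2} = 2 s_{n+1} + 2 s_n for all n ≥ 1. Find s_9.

s_3 = 2*(-3) + 2*2 = -2
s_4 = 2*(-2) + 2*(-3) = -10
s_5 = 2*(-10) + 2*(-2) = -24
s_6 = 2*(-24) + 2*(-10) = -68
s_7 = 2*(-68) + 2*(-24) = -184
s_8 = 2*(-184) + 2*(-68) = -504
s_9 = 2*(-504) + 2*(-184) = -1376

-1376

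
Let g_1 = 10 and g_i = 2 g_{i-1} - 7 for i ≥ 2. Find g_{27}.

The fixed point is -7/(1 - 2) = 7, so g_i - 7 = 2(g_{i-1} - 7).
Hence g_i = 3·2^{i-1} + 7.
g_{27} = 3·2^{26} + 7 = 3·67108864 + 7 = 201326599.

201326599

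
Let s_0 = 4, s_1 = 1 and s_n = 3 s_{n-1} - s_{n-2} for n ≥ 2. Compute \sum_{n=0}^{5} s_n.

s_2 = 3*1 - 4 = -1
s_3 = 3*(-1) - 1 = -4
s_4 = 3*(-4) - (-1) = -11
s_5 = 3*(-11) - (-4) = -29
Sum = 4 + 1 + (-1) + (-4) + (-11) + (-29) = -40

-40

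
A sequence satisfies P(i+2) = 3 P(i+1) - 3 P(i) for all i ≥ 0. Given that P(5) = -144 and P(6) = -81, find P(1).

Rearranging, P(i-2) = (P(i) - 3 P(i-1)) / -3.
P(4) = (-81 - 3·(-144)) / -3 = 351/-3 = -117
P(3) = (-144 - 3·(-117)) / -3 = 207/-3 = -69
P(2) = (-117 - 3·(-69)) / -3 = 90/-3 = -30
P(1) = (-69 - 3·(-30)) / -3 = 21/-3 = -7

-7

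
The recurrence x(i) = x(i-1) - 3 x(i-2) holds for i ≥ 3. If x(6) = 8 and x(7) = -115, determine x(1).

1

Rearranging, x(i-2) = (x(i) - x(i-1)) / -3.
x(5) = (-115 - 8) / -3 = -123/-3 = 41
x(4) = (8 - 41) / -3 = -33/-3 = 11
x(3) = (41 - 11) / -3 = 30/-3 = -10
x(2) = (11 - (-10)) / -3 = 21/-3 = -7
x(1) = (-10 - (-7)) / -3 = -3/-3 = 1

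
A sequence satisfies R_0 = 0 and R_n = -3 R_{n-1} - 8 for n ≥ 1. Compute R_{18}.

The fixed point is -8/(1 + 3) = -2, so R_n + 2 = -3(R_{n-1} + 2).
Hence R_n = 2·(-3)^n - 2.
R_{18} = 2·(-3)^{18} - 2 = 2·387420489 - 2 = 774840976.

774840976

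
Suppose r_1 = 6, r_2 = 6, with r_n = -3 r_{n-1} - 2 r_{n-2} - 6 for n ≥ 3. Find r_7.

r_3 = -3*6 - 2*6 - 6 = -36
r_4 = -3*(-36) - 2*6 - 6 = 90
r_5 = -3*90 - 2*(-36) - 6 = -204
r_6 = -3*(-204) - 2*90 - 6 = 426
r_7 = -3*426 - 2*(-204) - 6 = -876

-876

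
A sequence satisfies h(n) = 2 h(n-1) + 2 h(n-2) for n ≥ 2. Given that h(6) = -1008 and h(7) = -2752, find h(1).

-4

Rearranging, h(n-2) = (h(n) - 2 h(n-1)) / 2.
h(5) = (-2752 - 2(-1008)) / 2 = -736/2 = -368
h(4) = (-1008 - 2(-368)) / 2 = -272/2 = -136
h(3) = (-368 - 2(-136)) / 2 = -96/2 = -48
h(2) = (-136 - 2(-48)) / 2 = -40/2 = -20
h(1) = (-48 - 2(-20)) / 2 = -8/2 = -4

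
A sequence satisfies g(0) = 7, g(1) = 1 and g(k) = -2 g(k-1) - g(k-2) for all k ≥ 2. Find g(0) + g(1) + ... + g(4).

g(2) = -2*1 - 7 = -9
g(3) = -2*(-9) - 1 = 17
g(4) = -2*17 - (-9) = -25
Sum = 7 + 1 + (-9) + 17 + (-25) = -9

-9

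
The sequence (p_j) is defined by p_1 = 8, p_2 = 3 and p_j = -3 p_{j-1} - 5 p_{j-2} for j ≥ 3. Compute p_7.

1376

p_3 = -3*3 - 5*8 = -49
p_4 = -3*(-49) - 5*3 = 132
p_5 = -3*132 - 5*(-49) = -151
p_6 = -3*(-151) - 5*132 = -207
p_7 = -3*(-207) - 5*(-151) = 1376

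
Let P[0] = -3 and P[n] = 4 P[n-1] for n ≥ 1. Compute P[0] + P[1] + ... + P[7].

-65535

P[1] = 4·(-3) = -12
P[2] = 4·(-12) = -48
P[3] = 4·(-48) = -192
P[4] = 4·(-192) = -768
P[5] = 4·(-768) = -3072
P[6] = 4·(-3072) = -12288
P[7] = 4·(-12288) = -49152
Sum = (-3) + (-12) + (-48) + (-192) + (-768) + (-3072) + (-12288) + (-49152) = -65535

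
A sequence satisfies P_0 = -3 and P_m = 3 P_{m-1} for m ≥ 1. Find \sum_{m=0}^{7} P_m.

P_1 = 3(-3) = -9
P_2 = 3(-9) = -27
P_3 = 3(-27) = -81
P_4 = 3(-81) = -243
P_5 = 3(-243) = -729
P_6 = 3(-729) = -2187
P_7 = 3(-2187) = -6561
Sum = (-3) + (-9) + (-27) + (-81) + (-243) + (-729) + (-2187) + (-6561) = -9840

-9840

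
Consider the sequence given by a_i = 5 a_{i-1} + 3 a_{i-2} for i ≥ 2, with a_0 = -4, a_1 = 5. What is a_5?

2435

a_2 = 5·5 + 3·(-4) = 13
a_3 = 5·13 + 3·5 = 80
a_4 = 5·80 + 3·13 = 439
a_5 = 5·439 + 3·80 = 2435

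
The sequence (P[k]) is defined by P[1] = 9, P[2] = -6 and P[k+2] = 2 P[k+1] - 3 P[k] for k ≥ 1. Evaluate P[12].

P[3] = 2(-6) - 3(9) = -39
P[4] = 2(-39) - 3(-6) = -60
P[5] = 2(-60) - 3(-39) = -3
P[6] = 2(-3) - 3(-60) = 174
P[7] = 2(174) - 3(-3) = 357
P[8] = 2(357) - 3(174) = 192
P[9] = 2(192) - 3(357) = -687
P[10] = 2(-687) - 3(192) = -1950
P[11] = 2(-1950) - 3(-687) = -1839
P[12] = 2(-1839) - 3(-1950) = 2172

2172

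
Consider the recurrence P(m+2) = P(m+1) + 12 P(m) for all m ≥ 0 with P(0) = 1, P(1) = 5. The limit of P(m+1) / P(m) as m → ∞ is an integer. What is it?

The characteristic equation is r^2 - r - 12 = 0, which factors as (r - 4)(r + 3) = 0.
So the roots are 4 and -3. Since |4| > |-3| and the coefficient of 4^m is non-zero, the ratio tends to 4.

4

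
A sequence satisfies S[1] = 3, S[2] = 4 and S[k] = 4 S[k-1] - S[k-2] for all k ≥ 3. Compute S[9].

S[3] = 4*4 - 3 = 13
S[4] = 4*13 - 4 = 48
S[5] = 4*48 - 13 = 179
S[6] = 4*179 - 48 = 668
S[7] = 4*668 - 179 = 2493
S[8] = 4*2493 - 668 = 9304
S[9] = 4*9304 - 2493 = 34723

34723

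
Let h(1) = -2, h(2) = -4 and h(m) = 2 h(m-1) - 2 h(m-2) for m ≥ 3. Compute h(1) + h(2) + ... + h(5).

h(3) = 2*(-4) - 2*(-2) = -4
h(4) = 2*(-4) - 2*(-4) = 0
h(5) = 2*0 - 2*(-4) = 8
Sum = (-2) + (-4) + (-4) + 0 + 8 = -2

-2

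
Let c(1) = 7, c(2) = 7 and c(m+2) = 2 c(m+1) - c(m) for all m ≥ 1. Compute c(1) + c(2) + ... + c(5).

35

c(3) = 2·7 - 7 = 7
c(4) = 2·7 - 7 = 7
c(5) = 2·7 - 7 = 7
Sum = 7 + 7 + 7 + 7 + 7 = 35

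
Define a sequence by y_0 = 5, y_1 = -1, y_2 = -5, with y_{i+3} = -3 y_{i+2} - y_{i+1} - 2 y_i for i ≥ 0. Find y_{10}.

y_3 = -3*(-5) - (-1) - 2*5 = 6
y_4 = -3*6 - (-5) - 2*(-1) = -11
y_5 = -3*(-11) - 6 - 2*(-5) = 37
y_6 = -3*37 - (-11) - 2*6 = -112
y_7 = -3*(-112) - 37 - 2*(-11) = 321
y_8 = -3*321 - (-112) - 2*37 = -925
y_9 = -3*(-925) - 321 - 2*(-112) = 2678
y_{10} = -3*2678 - (-925) - 2*321 = -7751

-7751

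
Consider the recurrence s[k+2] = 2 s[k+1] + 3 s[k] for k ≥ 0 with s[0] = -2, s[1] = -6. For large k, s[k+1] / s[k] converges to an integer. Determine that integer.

3

The characteristic equation is r^2 - 2r - 3 = 0, which factors as (r - 3)(r + 1) = 0.
So the roots are 3 and -1. Since |3| > |-1| and the coefficient of 3^k is non-zero, the ratio tends to 3.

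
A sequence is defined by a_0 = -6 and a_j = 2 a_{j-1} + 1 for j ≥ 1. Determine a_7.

a_1 = 2(-6) + 1 = -11
a_2 = 2(-11) + 1 = -21
a_3 = 2(-21) + 1 = -41
a_4 = 2(-41) + 1 = -81
a_5 = 2(-81) + 1 = -161
a_6 = 2(-161) + 1 = -321
a_7 = 2(-321) + 1 = -641

-641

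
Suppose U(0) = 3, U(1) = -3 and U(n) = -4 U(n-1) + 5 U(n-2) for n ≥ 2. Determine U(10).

9765627

U(2) = -4·(-3) + 5·3 = 27
U(3) = -4·27 + 5·(-3) = -123
U(4) = -4·(-123) + 5·27 = 627
U(5) = -4·627 + 5·(-123) = -3123
U(6) = -4·(-3123) + 5·627 = 15627
U(7) = -4·15627 + 5·(-3123) = -78123
U(8) = -4·(-78123) + 5·15627 = 390627
U(9) = -4·390627 + 5·(-78123) = -1953123
U(10) = -4·(-1953123) + 5·390627 = 9765627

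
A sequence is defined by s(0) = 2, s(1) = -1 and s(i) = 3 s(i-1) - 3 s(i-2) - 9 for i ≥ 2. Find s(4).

-135

s(2) = 3(-1) - 3(2) - 9 = -18
s(3) = 3(-18) - 3(-1) - 9 = -60
s(4) = 3(-60) - 3(-18) - 9 = -135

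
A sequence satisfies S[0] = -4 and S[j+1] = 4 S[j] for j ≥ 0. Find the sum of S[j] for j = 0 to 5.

S[1] = 4*(-4) = -16
S[2] = 4*(-16) = -64
S[3] = 4*(-64) = -256
S[4] = 4*(-256) = -1024
S[5] = 4*(-1024) = -4096
Sum = (-4) + (-16) + (-64) + (-256) + (-1024) + (-4096) = -5460

-5460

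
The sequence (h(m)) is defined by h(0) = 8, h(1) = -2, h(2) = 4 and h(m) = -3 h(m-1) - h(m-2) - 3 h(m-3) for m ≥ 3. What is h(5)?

-290

h(3) = -3·4 - (-2) - 3·8 = -34
h(4) = -3·(-34) - 4 - 3·(-2) = 104
h(5) = -3·104 - (-34) - 3·4 = -290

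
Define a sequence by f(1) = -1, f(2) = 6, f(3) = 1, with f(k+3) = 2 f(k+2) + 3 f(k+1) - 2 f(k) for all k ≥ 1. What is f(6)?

134

f(4) = 2*1 + 3*6 - 2*(-1) = 22
f(5) = 2*22 + 3*1 - 2*6 = 35
f(6) = 2*35 + 3*22 - 2*1 = 134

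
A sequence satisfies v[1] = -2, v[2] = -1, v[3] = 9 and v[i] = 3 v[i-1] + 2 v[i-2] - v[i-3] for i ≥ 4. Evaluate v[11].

179289

v[4] = 3*9 + 2*(-1) - (-2) = 27
v[5] = 3*27 + 2*9 - (-1) = 100
v[6] = 3*100 + 2*27 - 9 = 345
v[7] = 3*345 + 2*100 - 27 = 1208
v[8] = 3*1208 + 2*345 - 100 = 4214
v[9] = 3*4214 + 2*1208 - 345 = 14713
v[10] = 3*14713 + 2*4214 - 1208 = 51359
v[11] = 3*51359 + 2*14713 - 4214 = 179289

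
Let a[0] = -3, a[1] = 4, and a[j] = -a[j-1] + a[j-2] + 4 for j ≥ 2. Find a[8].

a[2] = -4 + (-3) + 4 = -3
a[3] = -(-3) + 4 + 4 = 11
a[4] = -11 + (-3) + 4 = -10
a[5] = -(-10) + 11 + 4 = 25
a[6] = -25 + (-10) + 4 = -31
a[7] = -(-31) + 25 + 4 = 60
a[8] = -60 + (-31) + 4 = -87

-87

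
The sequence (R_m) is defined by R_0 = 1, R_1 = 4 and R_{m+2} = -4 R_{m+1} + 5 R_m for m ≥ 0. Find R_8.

-195311

R_2 = -4*4 + 5*1 = -11
R_3 = -4*(-11) + 5*4 = 64
R_4 = -4*64 + 5*(-11) = -311
R_5 = -4*(-311) + 5*64 = 1564
R_6 = -4*1564 + 5*(-311) = -7811
R_7 = -4*(-7811) + 5*1564 = 39064
R_8 = -4*39064 + 5*(-7811) = -195311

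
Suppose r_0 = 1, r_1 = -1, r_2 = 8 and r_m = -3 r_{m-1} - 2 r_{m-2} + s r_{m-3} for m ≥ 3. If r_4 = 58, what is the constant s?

r_3 = -22 + s
r_4 = 50 - 4s
So 50 - 4s = 58, giving s = -2.

-2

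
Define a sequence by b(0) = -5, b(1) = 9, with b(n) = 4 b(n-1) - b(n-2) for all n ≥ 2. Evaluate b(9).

b(2) = 4·9 - (-5) = 41
b(3) = 4·41 - 9 = 155
b(4) = 4·155 - 41 = 579
b(5) = 4·579 - 155 = 2161
b(6) = 4·2161 - 579 = 8065
b(7) = 4·8065 - 2161 = 30099
b(8) = 4·30099 - 8065 = 112331
b(9) = 4·112331 - 30099 = 419225

419225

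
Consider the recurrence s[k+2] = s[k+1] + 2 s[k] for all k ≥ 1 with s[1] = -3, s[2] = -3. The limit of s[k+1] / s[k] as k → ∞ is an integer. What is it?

The characteristic equation is r^2 - r - 2 = 0, which factors as (r - 2)(r + 1) = 0.
So the roots are 2 and -1. Since |2| > |-1| and the coefficient of 2^k is non-zero, the ratio tends to 2.

2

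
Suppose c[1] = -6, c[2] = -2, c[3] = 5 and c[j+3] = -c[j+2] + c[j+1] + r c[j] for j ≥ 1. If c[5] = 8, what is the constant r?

-1

c[4] = -7 - 6r
c[5] = 12 + 4r
So 12 + 4r = 8, giving r = -1.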